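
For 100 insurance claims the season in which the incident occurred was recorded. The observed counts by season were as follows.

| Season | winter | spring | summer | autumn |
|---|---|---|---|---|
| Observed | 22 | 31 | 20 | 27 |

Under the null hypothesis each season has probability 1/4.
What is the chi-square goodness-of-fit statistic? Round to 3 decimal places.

2.960

Expected count for each of the 4 categories: 100/4 = 25.
χ² = (22−25)²/25 + (31−25)²/25 + (20−25)²/25 + (27−25)²/25
   = 0.3600 + 1.4400 + 1.0000 + 0.1600
Sum = 2.960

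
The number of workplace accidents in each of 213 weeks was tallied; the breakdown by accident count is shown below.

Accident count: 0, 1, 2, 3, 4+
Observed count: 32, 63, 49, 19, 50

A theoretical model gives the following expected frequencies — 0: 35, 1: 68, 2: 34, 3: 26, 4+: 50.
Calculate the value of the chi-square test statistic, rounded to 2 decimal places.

9.13

χ² = (32−35)²/35 + (63−68)²/68 + (49−34)²/34 + (19−26)²/26 + (50−50)²/50
   = 0.257 + 0.368 + 6.618 + 1.885 + 0.000
Sum = 9.13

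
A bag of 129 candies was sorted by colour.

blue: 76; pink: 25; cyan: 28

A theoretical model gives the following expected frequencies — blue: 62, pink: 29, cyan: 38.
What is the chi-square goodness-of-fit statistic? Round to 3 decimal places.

6.345

blue: (76 − 62)²/62 = 196/62 = 3.1613
pink: (25 − 29)²/29 = 16/29 = 0.5517
cyan: (28 − 38)²/38 = 100/38 = 2.6316
Sum = 6.345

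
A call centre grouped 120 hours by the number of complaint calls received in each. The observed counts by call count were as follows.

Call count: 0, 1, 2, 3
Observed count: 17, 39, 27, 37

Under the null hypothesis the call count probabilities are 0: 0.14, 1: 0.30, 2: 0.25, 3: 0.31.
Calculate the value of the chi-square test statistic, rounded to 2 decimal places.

0.55

Expected counts E_i = n·p_i: 120×0.14 = 16.8, 120×0.30 = 36, 120×0.25 = 30, 120×0.31 = 37.2.
χ² = (17−16.8)²/16.8 + (39−36)²/36 + (27−30)²/30 + (37−37.2)²/37.2
   = 0.002 + 0.250 + 0.300 + 0.001
Sum = 0.55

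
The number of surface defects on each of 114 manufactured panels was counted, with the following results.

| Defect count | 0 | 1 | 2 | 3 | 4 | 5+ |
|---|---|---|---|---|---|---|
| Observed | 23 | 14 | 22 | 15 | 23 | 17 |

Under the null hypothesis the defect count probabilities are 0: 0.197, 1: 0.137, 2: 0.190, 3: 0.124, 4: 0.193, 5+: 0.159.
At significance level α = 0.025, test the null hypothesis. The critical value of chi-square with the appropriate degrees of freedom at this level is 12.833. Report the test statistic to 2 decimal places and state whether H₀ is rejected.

0.35; do not reject

Expected counts E_i = n·p_i: 114×0.197 = 22.458, 114×0.137 = 15.618, 114×0.190 = 21.66, 114×0.124 = 14.136, 114×0.193 = 22.002, 114×0.159 = 18.126.
cat         O        E   (O−E)²/E
0          23   22.458      0.013
1          14   15.618      0.168
2          22    21.66      0.005
3          15   14.136      0.053
4          23   22.002      0.045
5+         17   18.126      0.070
Sum = 0.35
df = 5. Since 0.35 < 12.833, we do not reject H₀.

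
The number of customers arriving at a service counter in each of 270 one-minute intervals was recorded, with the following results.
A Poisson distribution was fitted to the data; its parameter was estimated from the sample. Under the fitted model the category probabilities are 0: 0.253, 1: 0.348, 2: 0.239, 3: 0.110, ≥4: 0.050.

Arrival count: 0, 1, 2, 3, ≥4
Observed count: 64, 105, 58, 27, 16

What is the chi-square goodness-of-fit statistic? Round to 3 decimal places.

Expected counts E_i = n·p_i: 270×0.253 = 68.31, 270×0.348 = 93.96, 270×0.239 = 64.53, 270×0.110 = 29.7, 270×0.050 = 13.5.
0: (64 − 68.31)²/68.31 = 18.5761/68.31 = 0.2719
1: (105 − 93.96)²/93.96 = 121.8816/93.96 = 1.2972
2: (58 − 64.53)²/64.53 = 42.6409/64.53 = 0.6608
3: (27 − 29.7)²/29.7 = 7.29/29.7 = 0.2455
≥4: (16 − 13.5)²/13.5 = 6.25/13.5 = 0.4630
Sum = 2.938

2.938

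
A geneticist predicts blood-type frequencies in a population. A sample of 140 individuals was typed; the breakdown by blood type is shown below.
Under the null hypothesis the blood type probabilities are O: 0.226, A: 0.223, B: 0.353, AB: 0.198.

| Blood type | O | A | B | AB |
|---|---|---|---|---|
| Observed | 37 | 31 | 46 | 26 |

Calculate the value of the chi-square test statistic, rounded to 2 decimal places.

Expected counts E_i = n·p_i: 140×0.226 = 31.64, 140×0.223 = 31.22, 140×0.353 = 49.42, 140×0.198 = 27.72.
O: (37 − 31.64)²/31.64 = 28.7296/31.64 = 0.908
A: (31 − 31.22)²/31.22 = 0.0484/31.22 = 0.002
B: (46 − 49.42)²/49.42 = 11.6964/49.42 = 0.237
AB: (26 − 27.72)²/27.72 = 2.9584/27.72 = 0.107
Sum = 1.25

1.25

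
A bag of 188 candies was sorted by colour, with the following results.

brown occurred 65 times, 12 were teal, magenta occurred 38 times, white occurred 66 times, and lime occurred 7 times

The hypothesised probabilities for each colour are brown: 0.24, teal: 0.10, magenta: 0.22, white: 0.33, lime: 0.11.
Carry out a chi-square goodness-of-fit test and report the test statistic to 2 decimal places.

20.79

Expected counts E_i = n·p_i: 188×0.24 = 45.12, 188×0.10 = 18.8, 188×0.22 = 41.36, 188×0.33 = 62.04, 188×0.11 = 20.68.
brown: (65 − 45.12)²/45.12 = 395.2144/45.12 = 8.759
teal: (12 − 18.8)²/18.8 = 46.24/18.8 = 2.460
magenta: (38 − 41.36)²/41.36 = 11.2896/41.36 = 0.273
white: (66 − 62.04)²/62.04 = 15.6816/62.04 = 0.253
lime: (7 − 20.68)²/20.68 = 187.1424/20.68 = 9.049
Sum = 20.79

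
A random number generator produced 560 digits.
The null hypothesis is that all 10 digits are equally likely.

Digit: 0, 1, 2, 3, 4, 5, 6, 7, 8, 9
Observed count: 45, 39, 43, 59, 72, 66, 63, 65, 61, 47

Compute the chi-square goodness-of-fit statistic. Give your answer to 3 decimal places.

21.071

Under H₀ each category has probability 1/10, so each expected count is 560/10 = 56.
χ² = (45−56)²/56 + (39−56)²/56 + (43−56)²/56 + (59−56)²/56 + (72−56)²/56 + (66−56)²/56 + (63−56)²/56 + (65−56)²/56 + (61−56)²/56 + (47−56)²/56
   = 2.1607 + 5.1607 + 3.0179 + 0.1607 + 4.5714 + 1.7857 + 0.8750 + 1.4464 + 0.4464 + 1.4464
Sum = 21.071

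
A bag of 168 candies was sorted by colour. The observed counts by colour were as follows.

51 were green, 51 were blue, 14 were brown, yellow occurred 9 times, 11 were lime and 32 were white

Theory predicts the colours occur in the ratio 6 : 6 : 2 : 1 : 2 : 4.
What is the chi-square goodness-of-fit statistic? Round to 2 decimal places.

2.31

Ratio total = 21. Expected counts: 168×6/21 = 48, 168×6/21 = 48, 168×2/21 = 16, 168×1/21 = 8, 168×2/21 = 16, 168×4/21 = 32.
cat         O        E   (O−E)²/E
green      51       48      0.188
blue       51       48      0.188
brown      14       16      0.250
yellow      9        8      0.125
lime       11       16      1.563
white      32       32      0.000
Sum = 2.31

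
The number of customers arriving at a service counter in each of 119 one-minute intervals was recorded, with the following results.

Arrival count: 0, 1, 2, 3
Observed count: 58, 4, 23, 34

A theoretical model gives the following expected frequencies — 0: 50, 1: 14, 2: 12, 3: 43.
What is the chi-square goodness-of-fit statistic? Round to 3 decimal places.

20.390

χ² = (58−50)²/50 + (4−14)²/14 + (23−12)²/12 + (34−43)²/43
   = 1.2800 + 7.1429 + 10.0833 + 1.8837
Sum = 20.390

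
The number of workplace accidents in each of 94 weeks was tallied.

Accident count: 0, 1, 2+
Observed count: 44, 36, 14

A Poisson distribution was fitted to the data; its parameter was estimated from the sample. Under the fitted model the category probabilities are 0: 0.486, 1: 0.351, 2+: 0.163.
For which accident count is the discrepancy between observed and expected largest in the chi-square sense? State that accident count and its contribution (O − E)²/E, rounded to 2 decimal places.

1, 0.27

Expected counts E_i = n·p_i: 94×0.486 = 45.684, 94×0.351 = 32.994, 94×0.163 = 15.322.
χ² = (44−45.684)²/45.684 + (36−32.994)²/32.994 + (14−15.322)²/15.322
   = 0.062 + 0.274 + 0.114
The largest term is for 1: 0.27.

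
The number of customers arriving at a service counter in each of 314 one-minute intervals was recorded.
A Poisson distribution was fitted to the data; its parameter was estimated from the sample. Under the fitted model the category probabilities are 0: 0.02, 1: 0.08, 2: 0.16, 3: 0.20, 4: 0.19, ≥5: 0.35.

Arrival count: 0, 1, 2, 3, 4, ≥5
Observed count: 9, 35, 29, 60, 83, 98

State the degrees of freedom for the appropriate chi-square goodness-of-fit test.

There are k = 6 categories and 1 parameter estimated from the data, so df = 6 − 1 − 1 = 4.

4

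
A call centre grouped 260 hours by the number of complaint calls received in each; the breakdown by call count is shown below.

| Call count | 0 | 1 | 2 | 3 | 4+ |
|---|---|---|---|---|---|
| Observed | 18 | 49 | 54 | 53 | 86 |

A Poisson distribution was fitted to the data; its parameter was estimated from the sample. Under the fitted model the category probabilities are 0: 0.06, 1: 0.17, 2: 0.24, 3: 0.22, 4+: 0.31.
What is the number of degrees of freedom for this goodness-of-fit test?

3

There are k = 5 categories and 1 parameter estimated from the data, so df = 5 − 1 − 1 = 3.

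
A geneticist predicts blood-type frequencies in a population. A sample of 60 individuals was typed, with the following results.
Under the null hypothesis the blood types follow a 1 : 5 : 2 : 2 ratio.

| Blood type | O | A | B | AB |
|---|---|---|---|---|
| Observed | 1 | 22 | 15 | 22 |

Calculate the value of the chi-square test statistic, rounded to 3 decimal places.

15.383

Ratio total = 10. Expected counts: 60×1/10 = 6, 60×5/10 = 30, 60×2/10 = 12, 60×2/10 = 12.
cat         O        E   (O−E)²/E
O           1        6     4.1667
A          22       30     2.1333
B          15       12     0.7500
AB         22       12     8.3333
Sum = 15.383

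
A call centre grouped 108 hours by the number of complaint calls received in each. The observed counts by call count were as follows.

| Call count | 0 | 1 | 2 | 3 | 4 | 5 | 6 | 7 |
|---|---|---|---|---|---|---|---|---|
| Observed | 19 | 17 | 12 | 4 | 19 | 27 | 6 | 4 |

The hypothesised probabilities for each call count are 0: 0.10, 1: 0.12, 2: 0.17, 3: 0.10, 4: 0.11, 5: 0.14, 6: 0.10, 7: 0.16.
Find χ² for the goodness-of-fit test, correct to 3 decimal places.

Expected counts E_i = n·p_i: 108×0.10 = 10.8, 108×0.12 = 12.96, 108×0.17 = 18.36, 108×0.10 = 10.8, 108×0.11 = 11.88, 108×0.14 = 15.12, 108×0.10 = 10.8, 108×0.16 = 17.28.
χ² = (19−10.8)²/10.8 + (17−12.96)²/12.96 + (12−18.36)²/18.36 + (4−10.8)²/10.8 + (19−11.88)²/11.88 + (27−15.12)²/15.12 + (6−10.8)²/10.8 + (4−17.28)²/17.28
   = 6.2259 + 1.2594 + 2.2031 + 4.2815 + 4.2672 + 9.3343 + 2.1333 + 10.2059
Sum = 39.911

39.911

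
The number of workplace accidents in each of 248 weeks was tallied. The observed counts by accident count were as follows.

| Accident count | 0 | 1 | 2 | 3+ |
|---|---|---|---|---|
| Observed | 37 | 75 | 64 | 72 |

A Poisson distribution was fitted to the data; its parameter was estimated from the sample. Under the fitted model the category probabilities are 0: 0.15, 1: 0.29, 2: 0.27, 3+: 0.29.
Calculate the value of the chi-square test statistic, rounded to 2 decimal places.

0.26

Expected counts E_i = n·p_i: 248×0.15 = 37.2, 248×0.29 = 71.92, 248×0.27 = 66.96, 248×0.29 = 71.92.
χ² = (37−37.2)²/37.2 + (75−71.92)²/71.92 + (64−66.96)²/66.96 + (72−71.92)²/71.92
   = 0.001 + 0.132 + 0.131 + 0.000
Sum = 0.26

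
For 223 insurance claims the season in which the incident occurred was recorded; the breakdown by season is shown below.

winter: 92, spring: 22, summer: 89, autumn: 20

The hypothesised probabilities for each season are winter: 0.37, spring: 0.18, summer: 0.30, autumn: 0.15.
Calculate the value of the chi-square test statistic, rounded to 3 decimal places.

Expected counts E_i = n·p_i: 223×0.37 = 82.51, 223×0.18 = 40.14, 223×0.30 = 66.9, 223×0.15 = 33.45.
χ² = (92−82.51)²/82.51 + (22−40.14)²/40.14 + (89−66.9)²/66.9 + (20−33.45)²/33.45
   = 1.0915 + 8.1978 + 7.3006 + 5.4081
Sum = 21.998

21.998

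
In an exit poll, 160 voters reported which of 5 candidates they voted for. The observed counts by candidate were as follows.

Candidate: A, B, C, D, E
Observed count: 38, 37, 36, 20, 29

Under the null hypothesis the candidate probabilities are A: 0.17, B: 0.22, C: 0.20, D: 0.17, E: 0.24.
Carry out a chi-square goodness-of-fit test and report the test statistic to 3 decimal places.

9.087

Expected counts E_i = n·p_i: 160×0.17 = 27.2, 160×0.22 = 35.2, 160×0.20 = 32, 160×0.17 = 27.2, 160×0.24 = 38.4.
A: (38 − 27.2)²/27.2 = 116.64/27.2 = 4.2882
B: (37 − 35.2)²/35.2 = 3.24/35.2 = 0.0920
C: (36 − 32)²/32 = 16/32 = 0.5000
D: (20 − 27.2)²/27.2 = 51.84/27.2 = 1.9059
E: (29 − 38.4)²/38.4 = 88.36/38.4 = 2.3010
Sum = 9.087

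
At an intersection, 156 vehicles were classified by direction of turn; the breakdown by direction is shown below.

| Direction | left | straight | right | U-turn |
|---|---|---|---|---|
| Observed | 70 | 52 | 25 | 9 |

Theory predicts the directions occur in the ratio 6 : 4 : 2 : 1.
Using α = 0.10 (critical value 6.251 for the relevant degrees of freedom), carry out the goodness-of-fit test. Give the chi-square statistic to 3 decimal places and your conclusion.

1.181; do not reject

Ratio total = 13. Expected counts: 156×6/13 = 72, 156×4/13 = 48, 156×2/13 = 24, 156×1/13 = 12.
left: (70 − 72)²/72 = 4/72 = 0.0556
straight: (52 − 48)²/48 = 16/48 = 0.3333
right: (25 − 24)²/24 = 1/24 = 0.0417
U-turn: (9 − 12)²/12 = 9/12 = 0.7500
Sum = 1.181
df = 3. Since 1.181 < 6.251, we do not reject H₀.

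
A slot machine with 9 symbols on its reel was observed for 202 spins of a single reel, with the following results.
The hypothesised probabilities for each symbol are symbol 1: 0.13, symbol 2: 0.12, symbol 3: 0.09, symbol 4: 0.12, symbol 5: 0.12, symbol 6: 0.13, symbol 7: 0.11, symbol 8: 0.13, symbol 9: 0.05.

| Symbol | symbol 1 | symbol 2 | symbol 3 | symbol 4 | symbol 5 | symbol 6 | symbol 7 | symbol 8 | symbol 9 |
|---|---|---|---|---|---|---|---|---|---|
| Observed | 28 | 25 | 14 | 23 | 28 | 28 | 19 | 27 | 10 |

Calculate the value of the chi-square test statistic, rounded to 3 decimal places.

2.351

Expected counts E_i = n·p_i: 202×0.13 = 26.26, 202×0.12 = 24.24, 202×0.09 = 18.18, 202×0.12 = 24.24, 202×0.12 = 24.24, 202×0.13 = 26.26, 202×0.11 = 22.22, 202×0.13 = 26.26, 202×0.05 = 10.1.
χ² = (28−26.26)²/26.26 + (25−24.24)²/24.24 + (14−18.18)²/18.18 + (23−24.24)²/24.24 + (28−24.24)²/24.24 + (28−26.26)²/26.26 + (19−22.22)²/22.22 + (27−26.26)²/26.26 + (10−10.1)²/10.1
   = 0.1153 + 0.0238 + 0.9611 + 0.0634 + 0.5832 + 0.1153 + 0.4666 + 0.0209 + 0.0010
Sum = 2.351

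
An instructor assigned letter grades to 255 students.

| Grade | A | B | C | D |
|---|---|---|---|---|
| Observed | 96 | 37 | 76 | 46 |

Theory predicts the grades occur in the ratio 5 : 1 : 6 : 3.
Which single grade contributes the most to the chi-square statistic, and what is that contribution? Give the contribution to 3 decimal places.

B, 23.529

Ratio total = 15. Expected counts: 255×5/15 = 85, 255×1/15 = 17, 255×6/15 = 102, 255×3/15 = 51.
χ² = (96−85)²/85 + (37−17)²/17 + (76−102)²/102 + (46−51)²/51
   = 1.4235 + 23.5294 + 6.6275 + 0.4902
The largest term is for B: 23.529.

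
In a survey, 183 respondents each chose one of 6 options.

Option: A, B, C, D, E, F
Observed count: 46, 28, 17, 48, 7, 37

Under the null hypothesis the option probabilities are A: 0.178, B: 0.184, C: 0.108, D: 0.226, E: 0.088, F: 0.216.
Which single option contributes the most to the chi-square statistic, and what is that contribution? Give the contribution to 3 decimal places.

A, 5.534

Expected counts E_i = n·p_i: 183×0.178 = 32.574, 183×0.184 = 33.672, 183×0.108 = 19.764, 183×0.226 = 41.358, 183×0.088 = 16.104, 183×0.216 = 39.528.
A: (46 − 32.574)²/32.574 = 180.257476/32.574 = 5.5338
B: (28 − 33.672)²/33.672 = 32.171584/33.672 = 0.9554
C: (17 − 19.764)²/19.764 = 7.639696/19.764 = 0.3865
D: (48 − 41.358)²/41.358 = 44.116164/41.358 = 1.0667
E: (7 − 16.104)²/16.104 = 82.882816/16.104 = 5.1467
F: (37 − 39.528)²/39.528 = 6.390784/39.528 = 0.1617
The largest term is for A: 5.534.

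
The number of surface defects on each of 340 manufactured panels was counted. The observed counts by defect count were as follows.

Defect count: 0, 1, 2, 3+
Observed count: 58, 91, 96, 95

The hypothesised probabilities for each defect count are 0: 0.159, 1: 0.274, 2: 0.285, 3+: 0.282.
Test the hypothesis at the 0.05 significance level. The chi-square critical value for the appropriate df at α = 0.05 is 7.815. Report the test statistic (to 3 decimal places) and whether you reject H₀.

Expected counts E_i = n·p_i: 340×0.159 = 54.06, 340×0.274 = 93.16, 340×0.285 = 96.9, 340×0.282 = 95.88.
0: (58 − 54.06)²/54.06 = 15.5236/54.06 = 0.2872
1: (91 − 93.16)²/93.16 = 4.6656/93.16 = 0.0501
2: (96 − 96.9)²/96.9 = 0.81/96.9 = 0.0084
3+: (95 − 95.88)²/95.88 = 0.7744/95.88 = 0.0081
Sum = 0.354
df = 3. Since 0.354 < 7.815, we do not reject H₀.

0.354; do not reject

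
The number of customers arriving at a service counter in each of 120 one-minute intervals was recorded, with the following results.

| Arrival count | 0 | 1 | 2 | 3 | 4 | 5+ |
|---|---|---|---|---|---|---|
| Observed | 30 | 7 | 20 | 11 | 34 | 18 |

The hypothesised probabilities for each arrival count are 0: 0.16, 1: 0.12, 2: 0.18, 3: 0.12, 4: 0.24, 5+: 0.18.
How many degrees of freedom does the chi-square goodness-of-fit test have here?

5

There are k = 6 categories and no parameters were estimated from the data, so df = 6 − 1 = 5.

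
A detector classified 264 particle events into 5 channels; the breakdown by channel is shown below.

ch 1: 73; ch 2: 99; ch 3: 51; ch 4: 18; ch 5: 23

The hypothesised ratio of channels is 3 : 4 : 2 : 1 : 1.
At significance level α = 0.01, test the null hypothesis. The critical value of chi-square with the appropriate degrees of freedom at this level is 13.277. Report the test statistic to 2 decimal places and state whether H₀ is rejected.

1.84; do not reject

Ratio total = 11. Expected counts: 264×3/11 = 72, 264×4/11 = 96, 264×2/11 = 48, 264×1/11 = 24, 264×1/11 = 24.
cat         O        E   (O−E)²/E
ch 1       73       72      0.014
ch 2       99       96      0.094
ch 3       51       48      0.188
ch 4       18       24      1.500
ch 5       23       24      0.042
Sum = 1.84
df = 4. Since 1.84 < 13.277, we do not reject H₀.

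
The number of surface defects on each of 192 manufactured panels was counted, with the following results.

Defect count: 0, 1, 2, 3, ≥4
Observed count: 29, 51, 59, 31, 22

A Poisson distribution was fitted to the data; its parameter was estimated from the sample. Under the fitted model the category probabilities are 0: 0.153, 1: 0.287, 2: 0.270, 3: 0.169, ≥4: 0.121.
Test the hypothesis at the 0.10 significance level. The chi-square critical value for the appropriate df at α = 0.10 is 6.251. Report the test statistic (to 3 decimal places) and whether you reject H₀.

Expected counts E_i = n·p_i: 192×0.153 = 29.376, 192×0.287 = 55.104, 192×0.270 = 51.84, 192×0.169 = 32.448, 192×0.121 = 23.232.
χ² = (29−29.376)²/29.376 + (51−55.104)²/55.104 + (59−51.84)²/51.84 + (31−32.448)²/32.448 + (22−23.232)²/23.232
   = 0.0048 + 0.3057 + 0.9889 + 0.0646 + 0.0653
Sum = 1.429
df = 3. Since 1.429 < 6.251, we do not reject H₀.

1.429; do not reject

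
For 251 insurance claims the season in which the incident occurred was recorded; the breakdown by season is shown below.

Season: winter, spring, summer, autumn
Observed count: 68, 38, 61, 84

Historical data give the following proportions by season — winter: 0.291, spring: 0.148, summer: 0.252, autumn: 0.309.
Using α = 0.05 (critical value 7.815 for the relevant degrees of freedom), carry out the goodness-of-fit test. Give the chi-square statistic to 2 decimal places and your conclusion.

Expected counts E_i = n·p_i: 251×0.291 = 73.041, 251×0.148 = 37.148, 251×0.252 = 63.252, 251×0.309 = 77.559.
winter: (68 − 73.041)²/73.041 = 25.411681/73.041 = 0.348
spring: (38 − 37.148)²/37.148 = 0.725904/37.148 = 0.020
summer: (61 − 63.252)²/63.252 = 5.071504/63.252 = 0.080
autumn: (84 − 77.559)²/77.559 = 41.486481/77.559 = 0.535
Sum = 0.98
df = 3. Since 0.98 < 7.815, we do not reject H₀.

0.98; do not reject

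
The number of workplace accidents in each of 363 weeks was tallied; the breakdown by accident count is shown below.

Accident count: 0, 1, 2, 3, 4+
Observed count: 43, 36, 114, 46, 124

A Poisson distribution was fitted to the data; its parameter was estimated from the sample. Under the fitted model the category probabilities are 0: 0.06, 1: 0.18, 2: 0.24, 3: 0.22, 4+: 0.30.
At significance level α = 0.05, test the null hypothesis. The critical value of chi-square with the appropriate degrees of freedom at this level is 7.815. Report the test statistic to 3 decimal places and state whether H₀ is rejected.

58.593; reject

Expected counts E_i = n·p_i: 363×0.06 = 21.78, 363×0.18 = 65.34, 363×0.24 = 87.12, 363×0.22 = 79.86, 363×0.30 = 108.9.
0: (43 − 21.78)²/21.78 = 450.2884/21.78 = 20.6744
1: (36 − 65.34)²/65.34 = 860.8356/65.34 = 13.1747
2: (114 − 87.12)²/87.12 = 722.5344/87.12 = 8.2936
3: (46 − 79.86)²/79.86 = 1146.4996/79.86 = 14.3564
4+: (124 − 108.9)²/108.9 = 228.01/108.9 = 2.0938
Sum = 58.593
df = 3. Since 58.593 > 7.815, we reject H₀.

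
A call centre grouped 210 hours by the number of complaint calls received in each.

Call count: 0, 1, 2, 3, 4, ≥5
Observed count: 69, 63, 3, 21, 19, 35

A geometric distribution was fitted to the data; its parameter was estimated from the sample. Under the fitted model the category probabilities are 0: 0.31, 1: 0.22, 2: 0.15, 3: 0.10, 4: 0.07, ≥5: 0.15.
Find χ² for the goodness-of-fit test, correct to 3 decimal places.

Expected counts E_i = n·p_i: 210×0.31 = 65.1, 210×0.22 = 46.2, 210×0.15 = 31.5, 210×0.10 = 21, 210×0.07 = 14.7, 210×0.15 = 31.5.
0: (69 − 65.1)²/65.1 = 15.21/65.1 = 0.2336
1: (63 − 46.2)²/46.2 = 282.24/46.2 = 6.1091
2: (3 − 31.5)²/31.5 = 812.25/31.5 = 25.7857
3: (21 − 21)²/21 = 0/21 = 0.0000
4: (19 − 14.7)²/14.7 = 18.49/14.7 = 1.2578
≥5: (35 − 31.5)²/31.5 = 12.25/31.5 = 0.3889
Sum = 33.775

33.775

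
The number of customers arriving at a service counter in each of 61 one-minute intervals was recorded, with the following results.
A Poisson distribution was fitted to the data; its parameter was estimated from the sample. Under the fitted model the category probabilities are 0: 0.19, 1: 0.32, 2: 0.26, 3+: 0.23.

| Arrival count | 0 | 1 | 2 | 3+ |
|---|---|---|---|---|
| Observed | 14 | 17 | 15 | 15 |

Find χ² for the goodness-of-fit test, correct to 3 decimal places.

0.940

Expected counts E_i = n·p_i: 61×0.19 = 11.59, 61×0.32 = 19.52, 61×0.26 = 15.86, 61×0.23 = 14.03.
cat         O        E   (O−E)²/E
0          14    11.59     0.5011
1          17    19.52     0.3253
2          15    15.86     0.0466
3+         15    14.03     0.0671
Sum = 0.940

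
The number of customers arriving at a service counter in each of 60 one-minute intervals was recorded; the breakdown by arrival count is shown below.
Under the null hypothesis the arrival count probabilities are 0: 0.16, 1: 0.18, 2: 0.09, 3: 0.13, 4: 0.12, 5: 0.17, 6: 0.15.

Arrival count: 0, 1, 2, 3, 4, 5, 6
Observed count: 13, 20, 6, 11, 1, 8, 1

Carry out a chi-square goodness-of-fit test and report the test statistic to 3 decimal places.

23.345

Expected counts E_i = n·p_i: 60×0.16 = 9.6, 60×0.18 = 10.8, 60×0.09 = 5.4, 60×0.13 = 7.8, 60×0.12 = 7.2, 60×0.17 = 10.2, 60×0.15 = 9.
cat         O        E   (O−E)²/E
0          13      9.6     1.2042
1          20     10.8     7.8370
2           6      5.4     0.0667
3          11      7.8     1.3128
4           1      7.2     5.3389
5           8     10.2     0.4745
6           1        9     7.1111
Sum = 23.345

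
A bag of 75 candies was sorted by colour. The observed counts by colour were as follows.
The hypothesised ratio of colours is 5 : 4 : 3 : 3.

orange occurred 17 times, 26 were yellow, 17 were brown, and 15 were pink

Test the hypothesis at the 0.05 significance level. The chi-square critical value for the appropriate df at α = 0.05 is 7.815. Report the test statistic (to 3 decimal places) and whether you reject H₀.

Ratio total = 15. Expected counts: 75×5/15 = 25, 75×4/15 = 20, 75×3/15 = 15, 75×3/15 = 15.
orange: (17 − 25)²/25 = 64/25 = 2.5600
yellow: (26 − 20)²/20 = 36/20 = 1.8000
brown: (17 − 15)²/15 = 4/15 = 0.2667
pink: (15 − 15)²/15 = 0/15 = 0.0000
Sum = 4.627
df = 3. Since 4.627 < 7.815, we do not reject H₀.

4.627; do not reject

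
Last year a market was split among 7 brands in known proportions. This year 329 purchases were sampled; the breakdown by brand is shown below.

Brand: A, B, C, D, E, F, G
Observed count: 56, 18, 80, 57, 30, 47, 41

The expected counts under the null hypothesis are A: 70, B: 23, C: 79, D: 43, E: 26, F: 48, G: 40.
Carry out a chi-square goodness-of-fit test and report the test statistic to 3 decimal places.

χ² = (56−70)²/70 + (18−23)²/23 + (80−79)²/79 + (57−43)²/43 + (30−26)²/26 + (47−48)²/48 + (41−40)²/40
   = 2.8000 + 1.0870 + 0.0127 + 4.5581 + 0.6154 + 0.0208 + 0.0250
Sum = 9.119

9.119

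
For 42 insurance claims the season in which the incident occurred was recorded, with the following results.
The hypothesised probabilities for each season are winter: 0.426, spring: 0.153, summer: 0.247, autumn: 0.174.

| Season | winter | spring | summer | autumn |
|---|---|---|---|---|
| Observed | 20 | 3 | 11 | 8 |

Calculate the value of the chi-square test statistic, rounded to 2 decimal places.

2.18

Expected counts E_i = n·p_i: 42×0.426 = 17.892, 42×0.153 = 6.426, 42×0.247 = 10.374, 42×0.174 = 7.308.
cat         O        E   (O−E)²/E
winter     20   17.892      0.248
spring      3    6.426      1.827
summer     11   10.374      0.038
autumn      8    7.308      0.066
Sum = 2.18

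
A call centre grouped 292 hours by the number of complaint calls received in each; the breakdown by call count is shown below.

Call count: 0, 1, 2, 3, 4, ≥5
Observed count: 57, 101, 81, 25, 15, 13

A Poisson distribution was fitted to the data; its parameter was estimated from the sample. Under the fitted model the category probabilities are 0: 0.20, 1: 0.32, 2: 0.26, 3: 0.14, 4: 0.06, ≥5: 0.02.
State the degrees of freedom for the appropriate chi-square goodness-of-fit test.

4

There are k = 6 categories and 1 parameter estimated from the data, so df = 6 − 1 − 1 = 4.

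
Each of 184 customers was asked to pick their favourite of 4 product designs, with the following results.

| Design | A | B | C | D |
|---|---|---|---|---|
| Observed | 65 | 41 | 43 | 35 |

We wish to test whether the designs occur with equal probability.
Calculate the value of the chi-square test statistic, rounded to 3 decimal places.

Under H₀ each category has probability 1/4, so each expected count is 184/4 = 46.
cat         O        E   (O−E)²/E
A          65       46     7.8478
B          41       46     0.5435
C          43       46     0.1957
D          35       46     2.6304
Sum = 11.217

11.217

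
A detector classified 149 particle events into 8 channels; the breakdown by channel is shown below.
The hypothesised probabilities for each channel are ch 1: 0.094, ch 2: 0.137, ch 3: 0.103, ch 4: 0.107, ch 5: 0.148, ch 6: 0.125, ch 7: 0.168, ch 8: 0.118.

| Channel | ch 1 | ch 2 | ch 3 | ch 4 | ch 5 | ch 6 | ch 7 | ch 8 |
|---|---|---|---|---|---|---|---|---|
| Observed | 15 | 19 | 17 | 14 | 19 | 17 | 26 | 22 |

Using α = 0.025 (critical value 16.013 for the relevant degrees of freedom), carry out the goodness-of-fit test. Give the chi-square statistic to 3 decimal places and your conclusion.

Expected counts E_i = n·p_i: 149×0.094 = 14.006, 149×0.137 = 20.413, 149×0.103 = 15.347, 149×0.107 = 15.943, 149×0.148 = 22.052, 149×0.125 = 18.625, 149×0.168 = 25.032, 149×0.118 = 17.582.
χ² = (15−14.006)²/14.006 + (19−20.413)²/20.413 + (17−15.347)²/15.347 + (14−15.943)²/15.943 + (19−22.052)²/22.052 + (17−18.625)²/18.625 + (26−25.032)²/25.032 + (22−17.582)²/17.582
   = 0.0705 + 0.0978 + 0.1780 + 0.2368 + 0.4224 + 0.1418 + 0.0374 + 1.1102
Sum = 2.295
df = 7. Since 2.295 < 16.013, we do not reject H₀.

2.295; do not reject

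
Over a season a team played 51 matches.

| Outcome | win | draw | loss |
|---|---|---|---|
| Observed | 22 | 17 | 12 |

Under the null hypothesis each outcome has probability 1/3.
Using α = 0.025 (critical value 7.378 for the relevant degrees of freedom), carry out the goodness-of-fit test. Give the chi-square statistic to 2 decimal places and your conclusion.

Under H₀ each category has probability 1/3, so each expected count is 51/3 = 17.
χ² = (22−17)²/17 + (17−17)²/17 + (12−17)²/17
   = 1.471 + 0.000 + 1.471
Sum = 2.94
df = 2. Since 2.94 < 7.378, we do not reject H₀.

2.94; do not reject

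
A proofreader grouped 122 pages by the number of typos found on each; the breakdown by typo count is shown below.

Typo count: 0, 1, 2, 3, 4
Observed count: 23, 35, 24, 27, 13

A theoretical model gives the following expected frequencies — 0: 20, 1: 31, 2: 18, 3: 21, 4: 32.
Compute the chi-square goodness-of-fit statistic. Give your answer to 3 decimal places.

15.962

χ² = (23−20)²/20 + (35−31)²/31 + (24−18)²/18 + (27−21)²/21 + (13−32)²/32
   = 0.4500 + 0.5161 + 2.0000 + 1.7143 + 11.2813
Sum = 15.962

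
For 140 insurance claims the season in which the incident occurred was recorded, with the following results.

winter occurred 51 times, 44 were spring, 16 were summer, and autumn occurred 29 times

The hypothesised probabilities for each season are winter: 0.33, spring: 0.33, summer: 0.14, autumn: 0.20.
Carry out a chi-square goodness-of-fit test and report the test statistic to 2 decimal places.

1.30

Expected counts E_i = n·p_i: 140×0.33 = 46.2, 140×0.33 = 46.2, 140×0.14 = 19.6, 140×0.20 = 28.
winter: (51 − 46.2)²/46.2 = 23.04/46.2 = 0.499
spring: (44 − 46.2)²/46.2 = 4.84/46.2 = 0.105
summer: (16 − 19.6)²/19.6 = 12.96/19.6 = 0.661
autumn: (29 − 28)²/28 = 1/28 = 0.036
Sum = 1.30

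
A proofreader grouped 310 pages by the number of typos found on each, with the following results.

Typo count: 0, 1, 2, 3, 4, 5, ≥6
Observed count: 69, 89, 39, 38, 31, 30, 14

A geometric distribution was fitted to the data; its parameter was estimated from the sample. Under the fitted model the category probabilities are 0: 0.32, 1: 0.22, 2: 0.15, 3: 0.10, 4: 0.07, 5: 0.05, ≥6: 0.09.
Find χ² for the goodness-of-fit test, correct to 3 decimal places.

Expected counts E_i = n·p_i: 310×0.32 = 99.2, 310×0.22 = 68.2, 310×0.15 = 46.5, 310×0.10 = 31, 310×0.07 = 21.7, 310×0.05 = 15.5, 310×0.09 = 27.9.
0: (69 − 99.2)²/99.2 = 912.04/99.2 = 9.1940
1: (89 − 68.2)²/68.2 = 432.64/68.2 = 6.3437
2: (39 − 46.5)²/46.5 = 56.25/46.5 = 1.2097
3: (38 − 31)²/31 = 49/31 = 1.5806
4: (31 − 21.7)²/21.7 = 86.49/21.7 = 3.9857
5: (30 − 15.5)²/15.5 = 210.25/15.5 = 13.5645
≥6: (14 − 27.9)²/27.9 = 193.21/27.9 = 6.9251
Sum = 42.803

42.803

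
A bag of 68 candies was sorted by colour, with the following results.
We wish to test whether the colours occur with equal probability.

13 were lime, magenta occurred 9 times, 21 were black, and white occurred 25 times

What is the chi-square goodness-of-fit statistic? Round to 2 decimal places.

9.41

Expected count for each of the 4 categories: 68/4 = 17.
χ² = (13−17)²/17 + (9−17)²/17 + (21−17)²/17 + (25−17)²/17
   = 0.941 + 3.765 + 0.941 + 3.765
Sum = 9.41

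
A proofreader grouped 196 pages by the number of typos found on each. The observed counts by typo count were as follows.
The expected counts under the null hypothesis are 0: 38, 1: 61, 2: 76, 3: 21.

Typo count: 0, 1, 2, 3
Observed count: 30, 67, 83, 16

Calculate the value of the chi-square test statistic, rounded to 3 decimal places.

0: (30 − 38)²/38 = 64/38 = 1.6842
1: (67 − 61)²/61 = 36/61 = 0.5902
2: (83 − 76)²/76 = 49/76 = 0.6447
3: (16 − 21)²/21 = 25/21 = 1.1905
Sum = 4.110

4.110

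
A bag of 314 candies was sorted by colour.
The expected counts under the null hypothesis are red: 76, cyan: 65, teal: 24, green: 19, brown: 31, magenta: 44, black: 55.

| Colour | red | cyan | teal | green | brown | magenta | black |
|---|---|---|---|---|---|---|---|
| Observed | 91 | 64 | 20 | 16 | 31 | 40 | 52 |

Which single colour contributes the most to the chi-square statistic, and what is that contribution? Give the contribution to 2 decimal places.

red: (91 − 76)²/76 = 225/76 = 2.961
cyan: (64 − 65)²/65 = 1/65 = 0.015
teal: (20 − 24)²/24 = 16/24 = 0.667
green: (16 − 19)²/19 = 9/19 = 0.474
brown: (31 − 31)²/31 = 0/31 = 0.000
magenta: (40 − 44)²/44 = 16/44 = 0.364
black: (52 − 55)²/55 = 9/55 = 0.164
The largest term is for red: 2.96.

red, 2.96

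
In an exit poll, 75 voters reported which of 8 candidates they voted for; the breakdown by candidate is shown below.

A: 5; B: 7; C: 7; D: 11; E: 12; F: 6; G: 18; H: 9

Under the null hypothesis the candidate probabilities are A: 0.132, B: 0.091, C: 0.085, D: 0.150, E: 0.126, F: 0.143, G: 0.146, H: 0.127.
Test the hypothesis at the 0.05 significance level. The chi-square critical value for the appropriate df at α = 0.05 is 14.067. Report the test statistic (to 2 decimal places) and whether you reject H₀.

Expected counts E_i = n·p_i: 75×0.132 = 9.9, 75×0.091 = 6.825, 75×0.085 = 6.375, 75×0.150 = 11.25, 75×0.126 = 9.45, 75×0.143 = 10.725, 75×0.146 = 10.95, 75×0.127 = 9.525.
A: (5 − 9.9)²/9.9 = 24.01/9.9 = 2.425
B: (7 − 6.825)²/6.825 = 0.030625/6.825 = 0.004
C: (7 − 6.375)²/6.375 = 0.390625/6.375 = 0.061
D: (11 − 11.25)²/11.25 = 0.0625/11.25 = 0.006
E: (12 − 9.45)²/9.45 = 6.5025/9.45 = 0.688
F: (6 − 10.725)²/10.725 = 22.325625/10.725 = 2.082
G: (18 − 10.95)²/10.95 = 49.7025/10.95 = 4.539
H: (9 − 9.525)²/9.525 = 0.275625/9.525 = 0.029
Sum = 9.83
df = 7. Since 9.83 < 14.067, we do not reject H₀.

9.83; do not reject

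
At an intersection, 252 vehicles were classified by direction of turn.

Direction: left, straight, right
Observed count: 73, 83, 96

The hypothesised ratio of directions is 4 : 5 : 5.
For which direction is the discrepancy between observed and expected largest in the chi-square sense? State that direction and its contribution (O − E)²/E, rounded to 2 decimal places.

Ratio total = 14. Expected counts: 252×4/14 = 72, 252×5/14 = 90, 252×5/14 = 90.
χ² = (73−72)²/72 + (83−90)²/90 + (96−90)²/90
   = 0.014 + 0.544 + 0.400
The largest term is for straight: 0.54.

straight, 0.54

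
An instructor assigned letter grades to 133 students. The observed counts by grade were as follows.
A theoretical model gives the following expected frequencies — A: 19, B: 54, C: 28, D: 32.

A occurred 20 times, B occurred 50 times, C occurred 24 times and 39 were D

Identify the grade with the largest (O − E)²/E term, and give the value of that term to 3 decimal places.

cat         O        E   (O−E)²/E
A          20       19     0.0526
B          50       54     0.2963
C          24       28     0.5714
D          39       32     1.5313
The largest term is for D: 1.531.

D, 1.531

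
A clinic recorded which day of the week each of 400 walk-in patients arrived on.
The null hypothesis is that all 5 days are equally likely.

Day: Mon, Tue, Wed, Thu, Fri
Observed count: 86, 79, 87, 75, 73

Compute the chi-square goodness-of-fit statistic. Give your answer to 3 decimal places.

Expected count for each of the 5 categories: 400/5 = 80.
cat         O        E   (O−E)²/E
Mon        86       80     0.4500
Tue        79       80     0.0125
Wed        87       80     0.6125
Thu        75       80     0.3125
Fri        73       80     0.6125
Sum = 2.000

2.000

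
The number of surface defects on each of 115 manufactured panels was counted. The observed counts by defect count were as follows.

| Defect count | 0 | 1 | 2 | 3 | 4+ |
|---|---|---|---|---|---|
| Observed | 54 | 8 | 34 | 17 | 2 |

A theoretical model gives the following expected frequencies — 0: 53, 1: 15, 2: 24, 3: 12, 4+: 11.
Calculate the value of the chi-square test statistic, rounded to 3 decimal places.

16.899

cat         O        E   (O−E)²/E
0          54       53     0.0189
1           8       15     3.2667
2          34       24     4.1667
3          17       12     2.0833
4+          2       11     7.3636
Sum = 16.899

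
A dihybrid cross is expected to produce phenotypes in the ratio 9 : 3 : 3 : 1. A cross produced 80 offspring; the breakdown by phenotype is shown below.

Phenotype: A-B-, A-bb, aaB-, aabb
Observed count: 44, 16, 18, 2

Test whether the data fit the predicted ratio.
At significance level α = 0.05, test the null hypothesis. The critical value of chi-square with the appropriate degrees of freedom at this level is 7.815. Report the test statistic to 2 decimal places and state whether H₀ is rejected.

2.49; do not reject

Ratio total = 16. Expected counts: 80×9/16 = 45, 80×3/16 = 15, 80×3/16 = 15, 80×1/16 = 5.
χ² = (44−45)²/45 + (16−15)²/15 + (18−15)²/15 + (2−5)²/5
   = 0.022 + 0.067 + 0.600 + 1.800
Sum = 2.49
df = 3. Since 2.49 < 7.815, we do not reject H₀.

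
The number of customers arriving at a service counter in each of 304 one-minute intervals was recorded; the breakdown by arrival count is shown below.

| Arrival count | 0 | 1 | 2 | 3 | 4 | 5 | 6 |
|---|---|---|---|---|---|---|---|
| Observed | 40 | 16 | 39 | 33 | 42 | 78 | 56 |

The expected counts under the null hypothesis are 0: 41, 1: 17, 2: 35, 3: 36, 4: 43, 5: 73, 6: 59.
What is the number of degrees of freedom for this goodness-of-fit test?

6

There are k = 7 categories and no parameters were estimated from the data, so df = 7 − 1 = 6.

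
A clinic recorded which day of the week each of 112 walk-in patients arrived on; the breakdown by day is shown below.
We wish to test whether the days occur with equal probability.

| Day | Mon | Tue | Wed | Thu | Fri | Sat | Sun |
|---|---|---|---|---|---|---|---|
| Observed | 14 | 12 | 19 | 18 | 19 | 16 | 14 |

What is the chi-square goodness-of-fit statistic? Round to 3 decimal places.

2.875

Expected count for each of the 7 categories: 112/7 = 16.
χ² = (14−16)²/16 + (12−16)²/16 + (19−16)²/16 + (18−16)²/16 + (19−16)²/16 + (16−16)²/16 + (14−16)²/16
   = 0.2500 + 1.0000 + 0.5625 + 0.2500 + 0.5625 + 0.0000 + 0.2500
Sum = 2.875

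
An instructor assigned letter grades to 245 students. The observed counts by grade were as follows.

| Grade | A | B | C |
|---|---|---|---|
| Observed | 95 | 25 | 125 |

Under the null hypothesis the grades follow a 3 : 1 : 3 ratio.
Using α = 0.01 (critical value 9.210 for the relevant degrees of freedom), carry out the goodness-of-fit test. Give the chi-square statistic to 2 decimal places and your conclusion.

Ratio total = 7. Expected counts: 245×3/7 = 105, 245×1/7 = 35, 245×3/7 = 105.
χ² = (95−105)²/105 + (25−35)²/35 + (125−105)²/105
   = 0.952 + 2.857 + 3.810
Sum = 7.62
df = 2. Since 7.62 < 9.210, we do not reject H₀.

7.62; do not reject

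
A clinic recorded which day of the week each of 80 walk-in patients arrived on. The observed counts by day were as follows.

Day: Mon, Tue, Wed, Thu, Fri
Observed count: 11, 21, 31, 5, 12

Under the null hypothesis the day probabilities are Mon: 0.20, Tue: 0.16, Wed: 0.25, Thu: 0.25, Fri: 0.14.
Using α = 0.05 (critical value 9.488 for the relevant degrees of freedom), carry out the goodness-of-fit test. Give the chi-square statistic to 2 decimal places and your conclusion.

Expected counts E_i = n·p_i: 80×0.20 = 16, 80×0.16 = 12.8, 80×0.25 = 20, 80×0.25 = 20, 80×0.14 = 11.2.
cat         O        E   (O−E)²/E
Mon        11       16      1.563
Tue        21     12.8      5.253
Wed        31       20      6.050
Thu         5       20     11.250
Fri        12     11.2      0.057
Sum = 24.17
df = 4. Since 24.17 > 9.488, we reject H₀.

24.17; reject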